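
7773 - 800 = 6973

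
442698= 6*73783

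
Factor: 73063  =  73063^1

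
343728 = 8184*42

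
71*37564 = 2667044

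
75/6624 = 25/2208 = 0.01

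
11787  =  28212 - 16425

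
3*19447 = 58341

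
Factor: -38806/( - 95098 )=17^(- 1 )*2797^( - 1) * 19403^1  =  19403/47549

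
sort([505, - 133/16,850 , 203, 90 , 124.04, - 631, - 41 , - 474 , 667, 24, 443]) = [- 631, - 474 , - 41, - 133/16, 24, 90,  124.04,203, 443 , 505,  667, 850]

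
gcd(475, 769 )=1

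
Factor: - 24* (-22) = 528 = 2^4* 3^1*11^1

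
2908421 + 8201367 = 11109788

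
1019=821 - -198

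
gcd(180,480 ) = 60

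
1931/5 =386+1/5  =  386.20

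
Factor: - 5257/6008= - 7/8 = -2^( - 3)*7^1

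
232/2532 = 58/633 = 0.09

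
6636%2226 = 2184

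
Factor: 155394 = 2^1*3^2*89^1*97^1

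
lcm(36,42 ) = 252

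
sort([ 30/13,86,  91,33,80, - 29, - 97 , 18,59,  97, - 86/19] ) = [- 97, - 29, - 86/19, 30/13,  18,33,59,80,86 , 91,97]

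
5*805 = 4025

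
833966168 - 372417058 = 461549110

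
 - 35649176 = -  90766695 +55117519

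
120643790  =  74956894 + 45686896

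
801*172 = 137772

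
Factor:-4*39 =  - 156 = - 2^2*3^1*13^1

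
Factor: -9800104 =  - 2^3*73^1*97^1*173^1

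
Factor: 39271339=89^1*441251^1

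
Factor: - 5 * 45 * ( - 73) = 3^2*5^2 * 73^1 = 16425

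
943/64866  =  943/64866 = 0.01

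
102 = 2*51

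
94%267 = 94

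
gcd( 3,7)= 1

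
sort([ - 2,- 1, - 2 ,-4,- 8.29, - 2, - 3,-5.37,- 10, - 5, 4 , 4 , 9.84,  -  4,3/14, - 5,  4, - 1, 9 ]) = [ - 10,  -  8.29,-5.37, -5, - 5,-4, - 4,-3, - 2, - 2, - 2, - 1,- 1, 3/14,  4,4, 4,  9, 9.84]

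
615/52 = 615/52 = 11.83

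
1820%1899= 1820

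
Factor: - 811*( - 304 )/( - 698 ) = -123272/349 = - 2^3 * 19^1*349^(-1)*811^1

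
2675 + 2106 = 4781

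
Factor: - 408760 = - 2^3*5^1*11^1*929^1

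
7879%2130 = 1489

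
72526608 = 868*83556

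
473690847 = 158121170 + 315569677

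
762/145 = 5 + 37/145 = 5.26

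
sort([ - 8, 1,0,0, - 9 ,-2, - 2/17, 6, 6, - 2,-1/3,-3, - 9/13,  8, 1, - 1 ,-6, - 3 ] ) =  [ - 9, - 8, - 6 , - 3, - 3,- 2,  -  2,-1,-9/13, - 1/3, - 2/17,0, 0,1,1,6,6,8 ] 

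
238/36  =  6 +11/18  =  6.61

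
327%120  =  87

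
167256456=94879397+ 72377059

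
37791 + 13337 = 51128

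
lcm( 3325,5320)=26600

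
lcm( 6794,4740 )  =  203820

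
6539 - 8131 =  - 1592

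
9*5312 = 47808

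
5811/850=6 + 711/850= 6.84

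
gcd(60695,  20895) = 995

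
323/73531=323/73531 = 0.00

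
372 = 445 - 73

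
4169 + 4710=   8879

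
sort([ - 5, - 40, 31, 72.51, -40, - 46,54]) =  [ - 46,-40,  -  40,  -  5,31,  54 , 72.51] 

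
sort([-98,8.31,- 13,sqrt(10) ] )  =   [ - 98, - 13, sqrt( 10 ),8.31]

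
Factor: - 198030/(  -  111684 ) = 2^( - 1) * 5^1*7^1*23^1*227^(- 1) = 805/454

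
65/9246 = 65/9246 =0.01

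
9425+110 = 9535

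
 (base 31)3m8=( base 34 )333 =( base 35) 2W3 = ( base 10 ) 3573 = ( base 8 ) 6765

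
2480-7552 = - 5072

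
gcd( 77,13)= 1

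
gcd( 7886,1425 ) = 1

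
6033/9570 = 2011/3190 = 0.63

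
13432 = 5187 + 8245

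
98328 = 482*204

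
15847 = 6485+9362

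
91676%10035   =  1361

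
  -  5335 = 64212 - 69547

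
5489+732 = 6221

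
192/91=2 + 10/91 = 2.11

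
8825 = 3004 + 5821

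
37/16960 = 37/16960 = 0.00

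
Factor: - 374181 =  - 3^1 * 37^1*3371^1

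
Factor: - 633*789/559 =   -  499437/559 = - 3^2*13^( - 1)*43^( -1)*211^1* 263^1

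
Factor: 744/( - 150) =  - 124/25  =  - 2^2*5^(-2)*31^1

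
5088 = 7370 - 2282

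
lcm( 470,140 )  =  6580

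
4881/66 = 73 + 21/22 = 73.95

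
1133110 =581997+551113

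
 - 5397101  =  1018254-6415355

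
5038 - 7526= - 2488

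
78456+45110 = 123566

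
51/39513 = 17/13171 = 0.00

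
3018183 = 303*9961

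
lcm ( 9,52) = 468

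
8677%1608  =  637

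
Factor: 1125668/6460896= 281417/1615224 = 2^ (-3 )*3^(  -  1) *13^(-1)*31^ (  -  1)*167^ (  -  1) * 347^1 * 811^1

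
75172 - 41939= 33233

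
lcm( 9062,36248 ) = 36248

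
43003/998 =43003/998 = 43.09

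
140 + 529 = 669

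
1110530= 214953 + 895577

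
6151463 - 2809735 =3341728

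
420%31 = 17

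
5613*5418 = 30411234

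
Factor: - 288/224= - 9/7 =- 3^2*7^(-1 )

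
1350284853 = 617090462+733194391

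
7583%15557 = 7583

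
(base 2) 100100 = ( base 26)1A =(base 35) 11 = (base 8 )44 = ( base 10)36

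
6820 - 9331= - 2511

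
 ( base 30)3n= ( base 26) 49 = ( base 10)113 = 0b1110001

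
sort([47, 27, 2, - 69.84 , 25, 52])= [ - 69.84 , 2, 25,27,47 , 52 ] 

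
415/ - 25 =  - 83/5 = - 16.60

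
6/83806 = 3/41903= 0.00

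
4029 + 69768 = 73797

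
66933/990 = 67 + 67/110 = 67.61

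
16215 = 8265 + 7950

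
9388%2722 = 1222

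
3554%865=94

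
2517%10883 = 2517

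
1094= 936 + 158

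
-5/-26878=5/26878 = 0.00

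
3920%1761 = 398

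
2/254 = 1/127 = 0.01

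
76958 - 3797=73161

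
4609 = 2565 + 2044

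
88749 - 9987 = 78762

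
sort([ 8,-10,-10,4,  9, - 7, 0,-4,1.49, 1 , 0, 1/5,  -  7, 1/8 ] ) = [ - 10,-10,-7,-7,-4,0, 0, 1/8,  1/5,  1,1.49,4,8,9]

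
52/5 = 52/5 = 10.40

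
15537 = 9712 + 5825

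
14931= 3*4977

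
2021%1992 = 29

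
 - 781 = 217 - 998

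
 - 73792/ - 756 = 97 + 115/189  =  97.61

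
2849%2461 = 388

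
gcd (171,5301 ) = 171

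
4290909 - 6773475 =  - 2482566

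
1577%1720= 1577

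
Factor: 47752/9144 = 3^( - 2)*47^1= 47/9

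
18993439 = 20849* 911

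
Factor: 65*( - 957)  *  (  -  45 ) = 3^3*5^2 * 11^1*13^1* 29^1 = 2799225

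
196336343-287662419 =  - 91326076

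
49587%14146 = 7149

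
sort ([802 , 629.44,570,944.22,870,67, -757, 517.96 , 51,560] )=[ - 757, 51,  67,517.96,  560,570, 629.44, 802,870 , 944.22 ]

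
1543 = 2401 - 858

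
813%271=0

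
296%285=11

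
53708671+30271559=83980230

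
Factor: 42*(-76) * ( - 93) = 296856 = 2^3*3^2*7^1*19^1*31^1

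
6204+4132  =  10336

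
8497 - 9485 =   -  988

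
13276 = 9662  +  3614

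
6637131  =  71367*93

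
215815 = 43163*5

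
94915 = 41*2315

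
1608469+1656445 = 3264914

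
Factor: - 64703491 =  - 37^1*1748743^1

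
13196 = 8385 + 4811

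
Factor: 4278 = 2^1*3^1*23^1*31^1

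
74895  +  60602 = 135497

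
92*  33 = 3036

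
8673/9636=2891/3212 = 0.90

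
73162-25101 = 48061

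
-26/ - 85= 26/85= 0.31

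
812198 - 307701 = 504497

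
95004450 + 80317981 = 175322431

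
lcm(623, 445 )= 3115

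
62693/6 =10448 + 5/6  =  10448.83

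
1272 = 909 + 363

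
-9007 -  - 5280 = - 3727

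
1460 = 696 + 764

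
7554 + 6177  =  13731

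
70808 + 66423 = 137231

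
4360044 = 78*55898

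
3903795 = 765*5103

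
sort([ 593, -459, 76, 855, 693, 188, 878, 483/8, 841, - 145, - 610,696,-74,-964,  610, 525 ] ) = [ - 964,-610, - 459, - 145, - 74 , 483/8, 76, 188, 525, 593, 610, 693 , 696, 841, 855,878 ] 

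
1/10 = 1/10 = 0.10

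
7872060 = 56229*140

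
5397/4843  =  1  +  554/4843 = 1.11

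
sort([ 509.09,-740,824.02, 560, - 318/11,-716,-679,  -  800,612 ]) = [ - 800, -740,-716, - 679, - 318/11,509.09, 560,612,824.02] 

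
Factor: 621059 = 621059^1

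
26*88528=2301728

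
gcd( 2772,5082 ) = 462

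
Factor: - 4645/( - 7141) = 5^1 *37^( -1)*193^(-1 ) * 929^1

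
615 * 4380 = 2693700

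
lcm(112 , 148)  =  4144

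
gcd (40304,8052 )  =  44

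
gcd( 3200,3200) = 3200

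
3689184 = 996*3704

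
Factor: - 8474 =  - 2^1*19^1*223^1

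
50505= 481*105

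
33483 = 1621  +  31862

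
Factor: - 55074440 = -2^3 * 5^1*163^1*8447^1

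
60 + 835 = 895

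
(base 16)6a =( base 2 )1101010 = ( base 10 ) 106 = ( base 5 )411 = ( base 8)152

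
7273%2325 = 298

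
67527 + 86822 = 154349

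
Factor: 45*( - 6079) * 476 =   -  130212180 =- 2^2*3^2*5^1*7^1*17^1 * 6079^1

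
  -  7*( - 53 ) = 371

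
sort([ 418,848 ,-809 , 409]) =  [ - 809 , 409,418,848] 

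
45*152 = 6840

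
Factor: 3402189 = 3^3*7^1*47^1*383^1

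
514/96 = 257/48 = 5.35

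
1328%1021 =307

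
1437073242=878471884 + 558601358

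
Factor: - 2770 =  - 2^1*5^1 * 277^1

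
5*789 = 3945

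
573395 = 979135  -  405740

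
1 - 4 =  - 3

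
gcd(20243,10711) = 1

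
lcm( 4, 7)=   28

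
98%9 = 8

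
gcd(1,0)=1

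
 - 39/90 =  -1+17/30 = - 0.43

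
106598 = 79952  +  26646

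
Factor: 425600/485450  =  2^6*73^( - 1 ) = 64/73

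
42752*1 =42752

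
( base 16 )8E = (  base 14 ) a2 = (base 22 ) 6a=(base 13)AC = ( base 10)142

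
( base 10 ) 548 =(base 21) 152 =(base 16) 224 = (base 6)2312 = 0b1000100100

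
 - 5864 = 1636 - 7500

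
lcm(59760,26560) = 239040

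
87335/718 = 87335/718 = 121.64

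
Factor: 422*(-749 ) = - 316078= - 2^1 * 7^1 * 107^1*211^1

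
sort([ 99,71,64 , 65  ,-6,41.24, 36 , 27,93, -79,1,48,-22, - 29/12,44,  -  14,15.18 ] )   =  [ -79,- 22, - 14,-6, - 29/12 , 1,  15.18,27, 36,41.24,44,48, 64, 65, 71, 93,99]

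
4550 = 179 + 4371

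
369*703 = 259407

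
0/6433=0 = 0.00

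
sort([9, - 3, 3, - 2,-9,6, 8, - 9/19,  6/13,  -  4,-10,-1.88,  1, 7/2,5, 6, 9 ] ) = [ - 10,-9 , - 4,-3 ,-2, - 1.88, - 9/19, 6/13,1,  3, 7/2, 5, 6 , 6, 8,  9, 9 ] 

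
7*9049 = 63343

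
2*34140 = 68280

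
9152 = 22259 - 13107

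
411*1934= 794874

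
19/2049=19/2049 = 0.01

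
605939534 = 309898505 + 296041029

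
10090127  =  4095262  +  5994865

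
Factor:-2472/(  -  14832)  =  1/6= 2^ ( - 1 ) * 3^( - 1 )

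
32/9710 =16/4855 = 0.00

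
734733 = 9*81637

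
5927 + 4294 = 10221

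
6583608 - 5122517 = 1461091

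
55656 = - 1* (-55656)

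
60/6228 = 5/519 = 0.01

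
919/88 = 10  +  39/88 = 10.44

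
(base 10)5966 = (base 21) DB2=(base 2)1011101001110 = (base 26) 8lc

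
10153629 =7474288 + 2679341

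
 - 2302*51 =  - 117402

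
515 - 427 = 88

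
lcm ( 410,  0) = 0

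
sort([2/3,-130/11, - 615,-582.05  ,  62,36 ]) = [ - 615, - 582.05, - 130/11, 2/3, 36,62 ] 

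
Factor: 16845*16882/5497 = 2^1*3^1*5^1*239^(  -  1)*367^1*1123^1 = 12364230/239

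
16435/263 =62 +129/263 = 62.49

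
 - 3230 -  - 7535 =4305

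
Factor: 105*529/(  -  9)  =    -  18515/3 = - 3^( - 1 ) *5^1*7^1*  23^2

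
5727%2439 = 849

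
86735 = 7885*11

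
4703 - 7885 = - 3182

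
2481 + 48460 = 50941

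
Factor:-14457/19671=- 61/83  =  -61^1*83^( - 1 )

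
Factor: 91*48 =4368 = 2^4 * 3^1*7^1*13^1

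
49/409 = 49/409 = 0.12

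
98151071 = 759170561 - 661019490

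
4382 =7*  626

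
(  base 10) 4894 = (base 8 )11436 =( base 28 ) 66m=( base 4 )1030132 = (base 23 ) 95I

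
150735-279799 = - 129064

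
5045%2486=73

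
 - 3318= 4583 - 7901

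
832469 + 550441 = 1382910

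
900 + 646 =1546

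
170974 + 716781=887755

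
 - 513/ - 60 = 171/20 = 8.55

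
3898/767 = 5 + 63/767 = 5.08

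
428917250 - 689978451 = - 261061201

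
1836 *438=804168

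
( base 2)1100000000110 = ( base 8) 14006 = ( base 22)cfc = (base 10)6150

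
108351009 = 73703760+34647249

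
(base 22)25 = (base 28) 1L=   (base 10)49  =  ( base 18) 2D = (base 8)61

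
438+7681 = 8119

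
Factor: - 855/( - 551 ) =3^2*5^1*29^( - 1) = 45/29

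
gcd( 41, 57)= 1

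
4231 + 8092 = 12323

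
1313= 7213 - 5900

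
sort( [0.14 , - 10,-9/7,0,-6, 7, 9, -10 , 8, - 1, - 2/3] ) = [ - 10, - 10, - 6 , -9/7, - 1, - 2/3, 0,  0.14, 7, 8,9] 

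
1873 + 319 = 2192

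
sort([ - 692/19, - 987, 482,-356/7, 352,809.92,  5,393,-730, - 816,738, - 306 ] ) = [ - 987,- 816,-730, - 306, - 356/7, - 692/19,  5, 352, 393,  482, 738,809.92]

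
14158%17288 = 14158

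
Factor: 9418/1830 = 3^(-1)*5^( - 1 ) * 17^1 * 61^( - 1) *277^1 = 4709/915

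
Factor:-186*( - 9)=2^1*3^3*31^1 = 1674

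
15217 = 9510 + 5707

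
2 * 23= 46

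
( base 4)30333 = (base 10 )831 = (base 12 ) 593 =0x33f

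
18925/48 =394 + 13/48 =394.27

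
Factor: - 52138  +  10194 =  - 41944= - 2^3*7^2*107^1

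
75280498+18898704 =94179202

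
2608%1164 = 280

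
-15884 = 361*( - 44 )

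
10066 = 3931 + 6135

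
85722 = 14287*6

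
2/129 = 2/129 = 0.02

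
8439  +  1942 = 10381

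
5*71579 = 357895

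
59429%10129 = 8784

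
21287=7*3041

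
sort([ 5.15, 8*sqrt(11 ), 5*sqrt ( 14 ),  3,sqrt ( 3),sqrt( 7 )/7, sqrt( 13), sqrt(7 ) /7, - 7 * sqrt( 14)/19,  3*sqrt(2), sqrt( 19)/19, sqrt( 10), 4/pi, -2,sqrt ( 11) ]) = [  -  2, - 7 * sqrt (14 )/19, sqrt(19 ) /19, sqrt (7)/7, sqrt (7)/7,  4/pi,sqrt( 3), 3, sqrt ( 10 ), sqrt( 11),sqrt( 13), 3 * sqrt( 2), 5.15, 5 * sqrt(14 ), 8 * sqrt(11 )]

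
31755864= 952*33357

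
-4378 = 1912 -6290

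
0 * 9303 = 0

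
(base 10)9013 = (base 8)21465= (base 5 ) 242023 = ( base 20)12AD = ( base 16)2335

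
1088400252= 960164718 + 128235534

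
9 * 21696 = 195264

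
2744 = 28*98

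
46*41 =1886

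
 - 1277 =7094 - 8371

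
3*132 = 396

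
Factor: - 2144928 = -2^5*3^1*22343^1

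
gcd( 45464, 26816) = 8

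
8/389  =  8/389  =  0.02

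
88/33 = 8/3 = 2.67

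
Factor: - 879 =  - 3^1*293^1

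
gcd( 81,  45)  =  9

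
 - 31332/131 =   -  31332/131   =  - 239.18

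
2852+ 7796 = 10648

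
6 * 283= 1698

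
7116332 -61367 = 7054965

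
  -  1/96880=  - 1 +96879/96880 =- 0.00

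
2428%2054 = 374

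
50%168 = 50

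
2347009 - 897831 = 1449178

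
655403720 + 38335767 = 693739487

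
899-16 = 883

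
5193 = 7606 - 2413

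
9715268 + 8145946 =17861214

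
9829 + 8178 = 18007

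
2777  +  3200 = 5977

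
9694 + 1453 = 11147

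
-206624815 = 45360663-251985478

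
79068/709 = 79068/709 = 111.52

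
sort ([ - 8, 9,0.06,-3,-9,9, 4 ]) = [ - 9, - 8, - 3, 0.06, 4, 9,9] 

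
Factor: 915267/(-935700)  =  - 305089/311900 = - 2^(- 2 )*5^( - 2)*59^1*3119^ ( - 1 )*5171^1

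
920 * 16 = 14720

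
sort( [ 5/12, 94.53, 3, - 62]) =[ - 62, 5/12,3, 94.53]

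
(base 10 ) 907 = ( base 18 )2e7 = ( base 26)18n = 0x38b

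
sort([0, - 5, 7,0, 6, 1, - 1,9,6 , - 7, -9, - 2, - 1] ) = [ - 9, - 7,-5, - 2, - 1,- 1, 0,0, 1 , 6, 6,7,9]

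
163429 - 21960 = 141469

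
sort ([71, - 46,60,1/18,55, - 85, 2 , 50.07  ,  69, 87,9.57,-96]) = [ - 96, - 85, - 46,1/18,2,9.57, 50.07, 55,  60,69,71,87] 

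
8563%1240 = 1123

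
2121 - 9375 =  - 7254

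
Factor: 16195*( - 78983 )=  - 5^1*19^1*41^1*79^1  *4157^1 = - 1279129685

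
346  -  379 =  - 33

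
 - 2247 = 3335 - 5582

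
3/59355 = 1/19785= 0.00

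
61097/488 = 125 + 97/488 = 125.20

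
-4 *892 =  - 3568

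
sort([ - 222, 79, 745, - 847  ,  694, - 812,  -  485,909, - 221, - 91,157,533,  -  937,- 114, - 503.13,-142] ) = [ - 937, - 847, - 812, - 503.13, - 485 ,-222,- 221, - 142,-114, - 91,79,  157,533,  694,745, 909] 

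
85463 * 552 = 47175576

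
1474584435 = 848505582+626078853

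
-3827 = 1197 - 5024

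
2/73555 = 2/73555 = 0.00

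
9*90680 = 816120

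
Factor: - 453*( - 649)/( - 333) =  - 97999/111  =  - 3^( - 1)*11^1*37^(-1) * 59^1*151^1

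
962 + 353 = 1315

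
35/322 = 5/46 = 0.11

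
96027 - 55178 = 40849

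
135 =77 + 58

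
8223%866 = 429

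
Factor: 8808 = 2^3 * 3^1*367^1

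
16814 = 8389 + 8425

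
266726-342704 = -75978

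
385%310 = 75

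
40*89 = 3560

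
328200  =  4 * 82050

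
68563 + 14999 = 83562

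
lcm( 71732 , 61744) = 4877776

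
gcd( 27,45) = 9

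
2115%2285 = 2115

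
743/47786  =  743/47786 = 0.02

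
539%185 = 169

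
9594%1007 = 531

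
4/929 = 4/929 = 0.00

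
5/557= 5/557 =0.01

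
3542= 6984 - 3442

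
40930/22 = 1860 + 5/11 =1860.45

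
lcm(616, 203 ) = 17864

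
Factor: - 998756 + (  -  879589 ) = -3^2*5^1 * 7^1*67^1 * 89^1 = - 1878345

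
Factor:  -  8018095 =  - 5^1*19^1*84401^1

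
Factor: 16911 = 3^2 * 1879^1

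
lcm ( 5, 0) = 0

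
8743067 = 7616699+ 1126368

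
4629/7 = 661  +  2/7  =  661.29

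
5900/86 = 2950/43 = 68.60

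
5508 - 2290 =3218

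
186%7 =4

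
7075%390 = 55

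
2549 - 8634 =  - 6085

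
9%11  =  9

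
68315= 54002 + 14313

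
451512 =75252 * 6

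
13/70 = 13/70 = 0.19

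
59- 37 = 22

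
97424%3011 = 1072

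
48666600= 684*71150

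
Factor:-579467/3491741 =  - 7^1*11^ ( - 1 )*82781^1 * 317431^( - 1)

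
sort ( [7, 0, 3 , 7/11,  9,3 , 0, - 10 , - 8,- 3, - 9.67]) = [  -  10, - 9.67,-8,- 3,0, 0, 7/11, 3, 3,7, 9] 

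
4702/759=6+148/759= 6.19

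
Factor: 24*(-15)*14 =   -  5040 = - 2^4*3^2 * 5^1*7^1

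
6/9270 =1/1545 = 0.00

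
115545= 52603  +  62942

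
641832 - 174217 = 467615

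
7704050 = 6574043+1130007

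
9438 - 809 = 8629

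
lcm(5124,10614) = 148596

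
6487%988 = 559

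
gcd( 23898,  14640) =6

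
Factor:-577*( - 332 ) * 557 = 106701148 = 2^2*83^1*557^1*577^1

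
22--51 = 73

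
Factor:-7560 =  - 2^3*3^3*5^1*7^1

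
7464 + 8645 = 16109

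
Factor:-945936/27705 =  - 2^4 * 3^1* 5^ (-1 ) * 1847^( - 1)*6569^1 = - 315312/9235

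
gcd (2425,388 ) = 97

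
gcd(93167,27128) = 1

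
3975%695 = 500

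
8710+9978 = 18688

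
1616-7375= - 5759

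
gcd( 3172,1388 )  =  4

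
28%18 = 10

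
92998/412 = 225  +  149/206=225.72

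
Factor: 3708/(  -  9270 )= - 2/5 = - 2^1 * 5^ (-1)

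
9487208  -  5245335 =4241873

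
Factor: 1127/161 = 7 = 7^1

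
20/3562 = 10/1781 = 0.01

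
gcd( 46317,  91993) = 1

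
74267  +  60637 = 134904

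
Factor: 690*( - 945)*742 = - 483821100 = - 2^2*3^4*5^2*7^2*23^1*53^1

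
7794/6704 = 3897/3352 =1.16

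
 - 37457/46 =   -  37457/46= - 814.28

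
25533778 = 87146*293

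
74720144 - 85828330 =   -  11108186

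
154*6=924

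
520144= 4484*116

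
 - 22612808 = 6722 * ( -3364 )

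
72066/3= 24022 =24022.00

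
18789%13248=5541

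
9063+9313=18376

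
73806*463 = 34172178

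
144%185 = 144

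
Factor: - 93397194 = - 2^1*3^2*11^1*471703^1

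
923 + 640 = 1563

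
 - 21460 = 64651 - 86111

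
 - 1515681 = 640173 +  - 2155854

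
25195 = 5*5039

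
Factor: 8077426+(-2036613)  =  6040813 = 6040813^1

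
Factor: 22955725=5^2*13^1*23^1 * 37^1*83^1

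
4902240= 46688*105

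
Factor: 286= 2^1*11^1*13^1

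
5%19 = 5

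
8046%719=137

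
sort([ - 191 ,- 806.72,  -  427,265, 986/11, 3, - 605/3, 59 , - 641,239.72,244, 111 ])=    [ - 806.72, - 641, - 427, - 605/3, - 191,3,59 , 986/11, 111 , 239.72, 244,265] 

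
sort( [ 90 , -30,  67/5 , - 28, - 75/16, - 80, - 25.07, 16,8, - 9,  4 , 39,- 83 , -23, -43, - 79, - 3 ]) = [ - 83,  -  80,  -  79, - 43, - 30 , - 28 , - 25.07, - 23, -9, - 75/16, - 3,4, 8,  67/5, 16, 39, 90]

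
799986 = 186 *4301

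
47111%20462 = 6187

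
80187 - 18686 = 61501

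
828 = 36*23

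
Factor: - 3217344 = - 2^6*3^1*13^1*1289^1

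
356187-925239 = -569052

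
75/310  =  15/62=   0.24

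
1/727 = 1/727 = 0.00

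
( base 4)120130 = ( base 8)3034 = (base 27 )23P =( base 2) 11000011100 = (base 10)1564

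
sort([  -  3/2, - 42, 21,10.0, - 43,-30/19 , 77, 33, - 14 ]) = [-43 ,  -  42,- 14, - 30/19, - 3/2,10.0, 21, 33, 77 ]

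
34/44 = 17/22 =0.77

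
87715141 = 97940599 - 10225458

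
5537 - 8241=  -  2704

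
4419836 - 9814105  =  -5394269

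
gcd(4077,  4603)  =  1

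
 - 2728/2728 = - 1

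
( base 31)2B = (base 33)27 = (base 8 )111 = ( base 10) 73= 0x49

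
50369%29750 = 20619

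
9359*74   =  692566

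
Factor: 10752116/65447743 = 2^2*97^( - 1 )  *  509^1 * 5281^1*674719^( - 1)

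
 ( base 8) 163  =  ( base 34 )3D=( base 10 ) 115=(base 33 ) 3G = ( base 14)83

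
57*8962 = 510834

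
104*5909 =614536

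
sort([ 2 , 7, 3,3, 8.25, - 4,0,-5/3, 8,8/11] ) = [ - 4, - 5/3,0 , 8/11,2,3, 3,7,8,8.25 ]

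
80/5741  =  80/5741 = 0.01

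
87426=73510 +13916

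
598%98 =10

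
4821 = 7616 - 2795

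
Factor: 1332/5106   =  6/23=2^1*3^1*23^( -1) 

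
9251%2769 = 944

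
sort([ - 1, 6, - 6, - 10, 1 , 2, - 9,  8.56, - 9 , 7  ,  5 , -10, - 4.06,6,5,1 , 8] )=[ - 10, - 10, - 9,  -  9, - 6, - 4.06, - 1, 1 , 1 , 2,5, 5,6, 6, 7, 8 , 8.56]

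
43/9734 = 43/9734 = 0.00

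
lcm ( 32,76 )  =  608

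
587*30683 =18010921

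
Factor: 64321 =131^1*491^1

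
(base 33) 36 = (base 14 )77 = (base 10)105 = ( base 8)151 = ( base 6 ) 253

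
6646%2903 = 840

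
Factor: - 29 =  - 29^1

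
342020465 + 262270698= 604291163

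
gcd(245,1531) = 1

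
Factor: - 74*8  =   - 592  =  - 2^4*37^1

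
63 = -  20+83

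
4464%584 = 376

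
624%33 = 30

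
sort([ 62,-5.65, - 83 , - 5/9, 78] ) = [  -  83, - 5.65 ,-5/9,62 , 78]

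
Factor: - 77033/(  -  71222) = 517/478 = 2^(-1) * 11^1*47^1*239^(-1)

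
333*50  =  16650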